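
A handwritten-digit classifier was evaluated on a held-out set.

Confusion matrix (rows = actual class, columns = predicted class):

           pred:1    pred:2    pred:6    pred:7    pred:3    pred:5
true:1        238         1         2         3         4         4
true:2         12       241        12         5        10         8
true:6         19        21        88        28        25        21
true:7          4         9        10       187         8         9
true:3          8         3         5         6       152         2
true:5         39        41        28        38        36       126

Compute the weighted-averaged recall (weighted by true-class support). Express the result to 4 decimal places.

Per-class recall (TP/(TP+FN)):
  1: TP=238, FN=1+2+3+4+4=14 → 238/252 = 0.94444
  2: TP=241, FN=12+12+5+10+8=47 → 241/288 = 0.83681
  6: TP=88, FN=19+21+28+25+21=114 → 88/202 = 0.43564
  7: TP=187, FN=4+9+10+8+9=40 → 187/227 = 0.82379
  3: TP=152, FN=8+3+5+6+2=24 → 152/176 = 0.86364
  5: TP=126, FN=39+41+28+38+36=182 → 126/308 = 0.40909
Weighted-recall = Σ (supportᵢ/N)·recallᵢ with N=1453: (252/1453)·0.94444 + (288/1453)·0.83681 + (202/1453)·0.43564 + (227/1453)·0.82379 + (176/1453)·0.86364 + (308/1453)·0.40909 = 0.7103

0.7103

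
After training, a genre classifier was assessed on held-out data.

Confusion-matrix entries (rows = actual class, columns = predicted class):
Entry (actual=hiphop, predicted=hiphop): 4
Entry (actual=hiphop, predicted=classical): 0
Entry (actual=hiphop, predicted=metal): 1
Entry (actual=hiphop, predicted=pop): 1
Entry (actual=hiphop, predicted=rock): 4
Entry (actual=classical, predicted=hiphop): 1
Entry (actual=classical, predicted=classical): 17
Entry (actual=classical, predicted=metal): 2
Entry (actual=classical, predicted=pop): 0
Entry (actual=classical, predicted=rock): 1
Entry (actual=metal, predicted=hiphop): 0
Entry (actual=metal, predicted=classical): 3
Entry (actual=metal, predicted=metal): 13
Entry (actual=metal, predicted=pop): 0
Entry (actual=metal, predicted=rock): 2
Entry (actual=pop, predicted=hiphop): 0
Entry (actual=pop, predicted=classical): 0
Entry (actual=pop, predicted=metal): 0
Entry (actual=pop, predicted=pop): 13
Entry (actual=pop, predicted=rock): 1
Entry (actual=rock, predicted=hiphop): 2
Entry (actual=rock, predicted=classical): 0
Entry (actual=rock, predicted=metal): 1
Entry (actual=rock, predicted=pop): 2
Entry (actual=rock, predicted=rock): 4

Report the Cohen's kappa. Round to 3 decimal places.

0.627

Observed agreement pₒ = trace/N = 51/72 = 0.7083
Expected agreement pₑ = Σ (rowᵢ·colᵢ)/N² = (10·7 + 21·20 + 18·17 + 14·16 + 9·12)/72² = 0.2176
κ = (pₒ − pₑ)/(1 − pₑ) = (0.7083 − 0.2176)/(1 − 0.2176) = 0.627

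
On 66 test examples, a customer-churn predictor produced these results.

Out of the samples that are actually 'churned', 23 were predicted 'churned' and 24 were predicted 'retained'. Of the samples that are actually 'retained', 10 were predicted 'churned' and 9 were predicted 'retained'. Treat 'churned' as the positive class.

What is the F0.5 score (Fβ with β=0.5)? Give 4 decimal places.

0.6425

Fβ = (1+β²)·TP / ((1+β²)·TP + β²·FN + FP), with β²=1/4
= 1.25·23 / (1.25·23 + 0.25·24 + 10) = 0.6425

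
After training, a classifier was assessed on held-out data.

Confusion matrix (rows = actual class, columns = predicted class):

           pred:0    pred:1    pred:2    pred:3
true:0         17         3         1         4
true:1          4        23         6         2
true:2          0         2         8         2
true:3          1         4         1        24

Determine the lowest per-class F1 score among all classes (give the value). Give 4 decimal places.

0.5714

Per-class F1 score (2·TP/(2·TP+FP+FN)):
  0: TP=17, FP=4+0+1=5, FN=3+1+4=8 → 34/47 = 0.72340
  1: TP=23, FP=3+2+4=9, FN=4+6+2=12 → 46/67 = 0.68657
  2: TP=8, FP=1+6+1=8, FN=0+2+2=4 → 16/28 = 0.57143
  3: TP=24, FP=4+2+2=8, FN=1+4+1=6 → 48/62 = 0.77419
Lowest is class '2' with F1 score = 0.5714.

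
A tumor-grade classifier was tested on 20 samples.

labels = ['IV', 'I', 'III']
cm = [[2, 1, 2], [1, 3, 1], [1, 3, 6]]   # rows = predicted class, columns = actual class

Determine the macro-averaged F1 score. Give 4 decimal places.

Per-class F1 score (2·TP/(2·TP+FP+FN)):
  IV: TP=2, FP=1+2=3, FN=1+1=2 → 4/9 = 0.44444
  I: TP=3, FP=1+1=2, FN=1+3=4 → 6/12 = 0.50000
  III: TP=6, FP=1+3=4, FN=2+1=3 → 12/19 = 0.63158
Macro-F1 score = mean = (0.44444 + 0.50000 + 0.63158) / 3 = 0.5253

0.5253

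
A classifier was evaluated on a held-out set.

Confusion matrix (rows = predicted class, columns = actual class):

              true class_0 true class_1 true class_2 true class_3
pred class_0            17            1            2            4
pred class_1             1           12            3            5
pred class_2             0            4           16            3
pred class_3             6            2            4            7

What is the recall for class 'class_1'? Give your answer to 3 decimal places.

0.632

Treat 'class_1' as positive and all other classes as negative.
recall = TP/(TP+FN).
class_1: TP=12, FN=1+4+2=7 → 12/19 = 0.6316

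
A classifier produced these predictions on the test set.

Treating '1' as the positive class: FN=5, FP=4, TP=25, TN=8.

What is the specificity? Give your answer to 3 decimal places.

Specificity = TN/(TN+FP) = 8/(8+4) = 0.667

0.667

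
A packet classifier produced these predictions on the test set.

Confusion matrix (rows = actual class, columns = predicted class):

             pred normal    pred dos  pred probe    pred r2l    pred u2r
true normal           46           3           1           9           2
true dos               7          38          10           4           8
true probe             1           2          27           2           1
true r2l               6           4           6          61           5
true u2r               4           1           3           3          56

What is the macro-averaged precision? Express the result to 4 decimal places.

Per-class precision (TP/(TP+FP)):
  normal: TP=46, FP=7+1+6+4=18 → 46/64 = 0.71875
  dos: TP=38, FP=3+2+4+1=10 → 38/48 = 0.79167
  probe: TP=27, FP=1+10+6+3=20 → 27/47 = 0.57447
  r2l: TP=61, FP=9+4+2+3=18 → 61/79 = 0.77215
  u2r: TP=56, FP=2+8+1+5=16 → 56/72 = 0.77778
Macro-precision = mean = (0.71875 + 0.79167 + 0.57447 + 0.77215 + 0.77778) / 5 = 0.7270

0.7270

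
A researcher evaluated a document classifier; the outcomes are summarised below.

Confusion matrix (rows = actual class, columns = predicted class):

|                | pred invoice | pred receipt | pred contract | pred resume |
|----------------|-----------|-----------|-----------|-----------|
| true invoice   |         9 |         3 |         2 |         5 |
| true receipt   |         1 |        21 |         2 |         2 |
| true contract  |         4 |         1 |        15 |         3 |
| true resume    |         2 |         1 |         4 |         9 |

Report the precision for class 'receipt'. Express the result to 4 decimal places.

Treat 'receipt' as positive and all other classes as negative.
precision = TP/(TP+FP).
receipt: TP=21, FP=3+1+1=5 → 21/26 = 0.80769

0.8077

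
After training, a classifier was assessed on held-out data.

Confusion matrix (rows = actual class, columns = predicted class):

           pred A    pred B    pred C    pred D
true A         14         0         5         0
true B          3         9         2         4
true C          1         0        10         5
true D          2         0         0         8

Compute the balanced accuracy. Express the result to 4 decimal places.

0.6655

Balanced accuracy = mean of per-class recall.
  A: recall = 14/19 = 0.73684
  B: recall = 9/18 = 0.50000
  C: recall = 10/16 = 0.62500
  D: recall = 8/10 = 0.80000
Mean = (0.73684 + 0.50000 + 0.62500 + 0.80000) / 4 = 0.6655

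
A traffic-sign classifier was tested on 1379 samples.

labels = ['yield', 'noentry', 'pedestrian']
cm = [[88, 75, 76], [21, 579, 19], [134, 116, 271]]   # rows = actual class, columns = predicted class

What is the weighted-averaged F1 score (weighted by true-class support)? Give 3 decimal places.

0.668

Per-class F1 score (2·TP/(2·TP+FP+FN)):
  yield: TP=88, FP=21+134=155, FN=75+76=151 → 176/482 = 0.3651
  noentry: TP=579, FP=75+116=191, FN=21+19=40 → 1158/1389 = 0.8337
  pedestrian: TP=271, FP=76+19=95, FN=134+116=250 → 542/887 = 0.6110
Weighted-F1 score = Σ (supportᵢ/N)·F1 scoreᵢ with N=1379: (239/1379)·0.3651 + (619/1379)·0.8337 + (521/1379)·0.6110 = 0.668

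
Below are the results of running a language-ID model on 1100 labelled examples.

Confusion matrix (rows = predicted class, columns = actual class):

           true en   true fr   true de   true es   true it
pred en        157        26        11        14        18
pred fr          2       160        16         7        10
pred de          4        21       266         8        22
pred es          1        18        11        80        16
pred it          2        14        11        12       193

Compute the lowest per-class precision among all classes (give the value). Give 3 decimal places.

Per-class precision (TP/(TP+FP)):
  en: TP=157, FP=26+11+14+18=69 → 157/226 = 0.6947
  fr: TP=160, FP=2+16+7+10=35 → 160/195 = 0.8205
  de: TP=266, FP=4+21+8+22=55 → 266/321 = 0.8287
  es: TP=80, FP=1+18+11+16=46 → 80/126 = 0.6349
  it: TP=193, FP=2+14+11+12=39 → 193/232 = 0.8319
Lowest is class 'es' with precision = 0.635.

0.635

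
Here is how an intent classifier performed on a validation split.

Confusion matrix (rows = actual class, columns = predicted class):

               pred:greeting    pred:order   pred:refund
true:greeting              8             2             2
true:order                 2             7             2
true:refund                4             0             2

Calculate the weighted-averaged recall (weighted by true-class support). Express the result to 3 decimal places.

Per-class recall (TP/(TP+FN)):
  greeting: TP=8, FN=2+2=4 → 8/12 = 0.6667
  order: TP=7, FN=2+2=4 → 7/11 = 0.6364
  refund: TP=2, FN=4+0=4 → 2/6 = 0.3333
Weighted-recall = Σ (supportᵢ/N)·recallᵢ with N=29: (12/29)·0.6667 + (11/29)·0.6364 + (6/29)·0.3333 = 0.586

0.586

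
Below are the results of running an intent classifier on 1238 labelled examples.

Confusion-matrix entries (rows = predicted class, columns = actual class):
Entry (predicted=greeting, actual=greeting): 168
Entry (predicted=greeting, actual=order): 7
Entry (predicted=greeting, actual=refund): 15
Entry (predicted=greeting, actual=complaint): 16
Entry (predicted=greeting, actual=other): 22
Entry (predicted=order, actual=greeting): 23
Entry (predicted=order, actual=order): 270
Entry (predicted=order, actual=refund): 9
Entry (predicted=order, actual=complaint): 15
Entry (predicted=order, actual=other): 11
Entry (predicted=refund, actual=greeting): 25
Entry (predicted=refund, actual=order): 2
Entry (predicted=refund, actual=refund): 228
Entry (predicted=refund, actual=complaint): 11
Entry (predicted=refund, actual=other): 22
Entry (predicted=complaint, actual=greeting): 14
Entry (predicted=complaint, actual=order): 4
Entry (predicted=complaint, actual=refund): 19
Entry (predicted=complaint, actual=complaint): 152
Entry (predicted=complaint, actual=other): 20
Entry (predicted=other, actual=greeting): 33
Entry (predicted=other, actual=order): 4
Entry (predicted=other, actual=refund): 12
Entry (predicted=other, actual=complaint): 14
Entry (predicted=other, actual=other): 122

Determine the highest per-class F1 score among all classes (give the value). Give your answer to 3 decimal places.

0.878

Per-class F1 score (2·TP/(2·TP+FP+FN)):
  greeting: TP=168, FP=7+15+16+22=60, FN=23+25+14+33=95 → 336/491 = 0.6843
  order: TP=270, FP=23+9+15+11=58, FN=7+2+4+4=17 → 540/615 = 0.8780
  refund: TP=228, FP=25+2+11+22=60, FN=15+9+19+12=55 → 456/571 = 0.7986
  complaint: TP=152, FP=14+4+19+20=57, FN=16+15+11+14=56 → 304/417 = 0.7290
  other: TP=122, FP=33+4+12+14=63, FN=22+11+22+20=75 → 244/382 = 0.6387
Highest is class 'order' with F1 score = 0.878.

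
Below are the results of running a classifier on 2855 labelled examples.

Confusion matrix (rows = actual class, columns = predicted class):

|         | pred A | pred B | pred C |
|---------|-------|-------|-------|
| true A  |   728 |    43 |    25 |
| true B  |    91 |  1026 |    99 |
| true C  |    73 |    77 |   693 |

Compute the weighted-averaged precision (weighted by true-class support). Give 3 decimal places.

0.859

Per-class precision (TP/(TP+FP)):
  A: TP=728, FP=91+73=164 → 728/892 = 0.8161
  B: TP=1026, FP=43+77=120 → 1026/1146 = 0.8953
  C: TP=693, FP=25+99=124 → 693/817 = 0.8482
Weighted-precision = Σ (supportᵢ/N)·precisionᵢ with N=2855: (796/2855)·0.8161 + (1216/2855)·0.8953 + (843/2855)·0.8482 = 0.859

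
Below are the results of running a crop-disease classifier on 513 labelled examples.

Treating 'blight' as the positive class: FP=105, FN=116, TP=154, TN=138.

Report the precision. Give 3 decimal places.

0.595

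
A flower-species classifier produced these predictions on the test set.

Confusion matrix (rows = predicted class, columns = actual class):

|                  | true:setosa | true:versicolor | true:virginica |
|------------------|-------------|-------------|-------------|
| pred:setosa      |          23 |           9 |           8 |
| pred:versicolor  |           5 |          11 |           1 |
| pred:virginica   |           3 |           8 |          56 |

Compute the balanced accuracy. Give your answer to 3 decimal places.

0.665

Balanced accuracy = mean of per-class recall.
  setosa: recall = 23/31 = 0.7419
  versicolor: recall = 11/28 = 0.3929
  virginica: recall = 56/65 = 0.8615
Mean = (0.7419 + 0.3929 + 0.8615) / 3 = 0.665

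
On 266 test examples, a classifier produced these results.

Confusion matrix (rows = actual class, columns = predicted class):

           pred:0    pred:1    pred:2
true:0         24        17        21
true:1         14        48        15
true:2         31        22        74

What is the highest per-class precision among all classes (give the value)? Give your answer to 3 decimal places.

Per-class precision (TP/(TP+FP)):
  0: TP=24, FP=14+31=45 → 24/69 = 0.3478
  1: TP=48, FP=17+22=39 → 48/87 = 0.5517
  2: TP=74, FP=21+15=36 → 74/110 = 0.6727
Highest is class '2' with precision = 0.673.

0.673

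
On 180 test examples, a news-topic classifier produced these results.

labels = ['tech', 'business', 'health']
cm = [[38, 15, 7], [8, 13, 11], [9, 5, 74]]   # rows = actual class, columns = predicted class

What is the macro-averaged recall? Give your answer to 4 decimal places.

0.6268

Per-class recall (TP/(TP+FN)):
  tech: TP=38, FN=15+7=22 → 38/60 = 0.63333
  business: TP=13, FN=8+11=19 → 13/32 = 0.40625
  health: TP=74, FN=9+5=14 → 74/88 = 0.84091
Macro-recall = mean = (0.63333 + 0.40625 + 0.84091) / 3 = 0.6268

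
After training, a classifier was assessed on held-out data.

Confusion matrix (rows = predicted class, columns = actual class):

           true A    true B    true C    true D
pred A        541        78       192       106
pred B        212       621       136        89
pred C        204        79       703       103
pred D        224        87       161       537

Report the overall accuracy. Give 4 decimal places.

0.5897

Accuracy = trace / total = (541+621+703+537=2402) / 4073 = 2402/4073 = 0.5897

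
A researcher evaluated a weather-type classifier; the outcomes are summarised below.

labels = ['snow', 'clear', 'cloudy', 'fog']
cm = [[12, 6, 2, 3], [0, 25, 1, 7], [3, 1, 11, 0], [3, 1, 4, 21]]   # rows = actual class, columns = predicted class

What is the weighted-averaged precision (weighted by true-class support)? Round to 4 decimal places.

Per-class precision (TP/(TP+FP)):
  snow: TP=12, FP=0+3+3=6 → 12/18 = 0.66667
  clear: TP=25, FP=6+1+1=8 → 25/33 = 0.75758
  cloudy: TP=11, FP=2+1+4=7 → 11/18 = 0.61111
  fog: TP=21, FP=3+7+0=10 → 21/31 = 0.67742
Weighted-precision = Σ (supportᵢ/N)·precisionᵢ with N=100: (23/100)·0.66667 + (33/100)·0.75758 + (15/100)·0.61111 + (29/100)·0.67742 = 0.6915

0.6915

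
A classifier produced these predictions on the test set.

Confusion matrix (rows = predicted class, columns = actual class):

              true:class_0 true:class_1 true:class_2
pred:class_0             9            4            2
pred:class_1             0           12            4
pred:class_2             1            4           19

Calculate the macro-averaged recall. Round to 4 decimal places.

0.7533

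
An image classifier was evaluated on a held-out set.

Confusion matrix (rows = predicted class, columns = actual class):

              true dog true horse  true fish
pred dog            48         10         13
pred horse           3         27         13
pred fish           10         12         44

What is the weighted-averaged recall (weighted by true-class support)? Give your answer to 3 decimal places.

0.661

Per-class recall (TP/(TP+FN)):
  dog: TP=48, FN=3+10=13 → 48/61 = 0.7869
  horse: TP=27, FN=10+12=22 → 27/49 = 0.5510
  fish: TP=44, FN=13+13=26 → 44/70 = 0.6286
Weighted-recall = Σ (supportᵢ/N)·recallᵢ with N=180: (61/180)·0.7869 + (49/180)·0.5510 + (70/180)·0.6286 = 0.661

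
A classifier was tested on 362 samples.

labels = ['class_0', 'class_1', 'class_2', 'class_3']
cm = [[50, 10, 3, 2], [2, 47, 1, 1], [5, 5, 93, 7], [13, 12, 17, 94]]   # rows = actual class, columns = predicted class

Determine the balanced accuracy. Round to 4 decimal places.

0.8069

Balanced accuracy = mean of per-class recall.
  class_0: recall = 50/65 = 0.76923
  class_1: recall = 47/51 = 0.92157
  class_2: recall = 93/110 = 0.84545
  class_3: recall = 94/136 = 0.69118
Mean = (0.76923 + 0.92157 + 0.84545 + 0.69118) / 4 = 0.8069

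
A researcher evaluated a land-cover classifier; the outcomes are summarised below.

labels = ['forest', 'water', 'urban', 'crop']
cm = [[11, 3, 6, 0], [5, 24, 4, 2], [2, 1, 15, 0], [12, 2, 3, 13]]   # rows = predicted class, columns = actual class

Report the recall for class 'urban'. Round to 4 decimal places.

recall = TP/(TP+FN).
urban: TP=15, FN=6+4+3=13 → 15/28 = 0.53571

0.5357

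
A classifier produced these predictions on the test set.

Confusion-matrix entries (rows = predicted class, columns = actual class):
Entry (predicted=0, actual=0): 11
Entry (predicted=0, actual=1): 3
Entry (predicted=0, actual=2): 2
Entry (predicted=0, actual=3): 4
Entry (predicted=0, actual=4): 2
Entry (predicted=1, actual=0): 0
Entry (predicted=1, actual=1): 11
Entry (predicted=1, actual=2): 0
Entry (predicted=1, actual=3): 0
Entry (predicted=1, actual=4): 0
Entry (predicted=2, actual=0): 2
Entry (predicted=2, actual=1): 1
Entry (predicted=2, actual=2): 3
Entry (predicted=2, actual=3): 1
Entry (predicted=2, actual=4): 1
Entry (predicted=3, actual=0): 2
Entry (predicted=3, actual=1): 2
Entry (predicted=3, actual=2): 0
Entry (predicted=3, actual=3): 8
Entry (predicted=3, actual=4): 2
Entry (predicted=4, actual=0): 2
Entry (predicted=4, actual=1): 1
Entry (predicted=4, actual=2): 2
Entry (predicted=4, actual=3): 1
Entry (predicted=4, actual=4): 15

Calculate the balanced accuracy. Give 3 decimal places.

0.602

Balanced accuracy = mean of per-class recall.
  0: recall = 11/17 = 0.6471
  1: recall = 11/18 = 0.6111
  2: recall = 3/7 = 0.4286
  3: recall = 8/14 = 0.5714
  4: recall = 15/20 = 0.7500
Mean = (0.6471 + 0.6111 + 0.4286 + 0.5714 + 0.7500) / 5 = 0.602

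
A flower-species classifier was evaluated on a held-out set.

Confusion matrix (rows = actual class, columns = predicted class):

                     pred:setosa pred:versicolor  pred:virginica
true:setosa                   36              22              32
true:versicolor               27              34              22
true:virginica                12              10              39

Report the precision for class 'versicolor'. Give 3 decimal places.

0.515

precision = TP/(TP+FP).
versicolor: TP=34, FP=22+10=32 → 34/66 = 0.5152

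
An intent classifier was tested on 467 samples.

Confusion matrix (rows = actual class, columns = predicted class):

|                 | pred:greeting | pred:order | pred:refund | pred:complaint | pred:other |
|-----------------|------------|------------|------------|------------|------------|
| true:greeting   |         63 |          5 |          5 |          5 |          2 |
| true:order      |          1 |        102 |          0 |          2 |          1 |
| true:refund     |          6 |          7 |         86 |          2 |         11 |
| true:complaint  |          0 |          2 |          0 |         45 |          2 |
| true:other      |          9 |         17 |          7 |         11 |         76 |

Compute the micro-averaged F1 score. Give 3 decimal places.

0.797

Micro-averaging pools counts across classes: ΣTP=372, ΣFP=95, ΣFN=95.
Micro-F1 score = 2·TP/(2·TP+FP+FN) on pooled counts = 0.797 (equals overall accuracy in single-label multiclass).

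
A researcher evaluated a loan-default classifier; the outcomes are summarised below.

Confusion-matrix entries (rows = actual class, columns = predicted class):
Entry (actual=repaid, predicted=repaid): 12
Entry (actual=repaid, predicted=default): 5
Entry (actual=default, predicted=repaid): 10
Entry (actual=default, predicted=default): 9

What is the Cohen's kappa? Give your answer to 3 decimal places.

Observed agreement pₒ = trace/N = 21/36 = 0.5833
Expected agreement pₑ = Σ (rowᵢ·colᵢ)/N² = (17·22 + 19·14)/36² = 0.4938
κ = (pₒ − pₑ)/(1 − pₑ) = (0.5833 − 0.4938)/(1 − 0.4938) = 0.177

0.177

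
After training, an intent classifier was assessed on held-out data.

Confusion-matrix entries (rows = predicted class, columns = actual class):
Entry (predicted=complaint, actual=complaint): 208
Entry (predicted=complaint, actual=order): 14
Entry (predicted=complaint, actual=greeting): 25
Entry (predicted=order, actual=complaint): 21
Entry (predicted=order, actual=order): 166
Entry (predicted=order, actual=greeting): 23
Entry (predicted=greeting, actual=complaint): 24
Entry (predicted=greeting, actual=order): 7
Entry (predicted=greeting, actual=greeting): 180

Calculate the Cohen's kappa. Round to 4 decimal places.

Observed agreement pₒ = trace/N = 554/668 = 0.82934
Expected agreement pₑ = Σ (rowᵢ·colᵢ)/N² = (253·247 + 187·210 + 228·211)/668² = 0.33586
κ = (pₒ − pₑ)/(1 − pₑ) = (0.82934 − 0.33586)/(1 − 0.33586) = 0.7430

0.7430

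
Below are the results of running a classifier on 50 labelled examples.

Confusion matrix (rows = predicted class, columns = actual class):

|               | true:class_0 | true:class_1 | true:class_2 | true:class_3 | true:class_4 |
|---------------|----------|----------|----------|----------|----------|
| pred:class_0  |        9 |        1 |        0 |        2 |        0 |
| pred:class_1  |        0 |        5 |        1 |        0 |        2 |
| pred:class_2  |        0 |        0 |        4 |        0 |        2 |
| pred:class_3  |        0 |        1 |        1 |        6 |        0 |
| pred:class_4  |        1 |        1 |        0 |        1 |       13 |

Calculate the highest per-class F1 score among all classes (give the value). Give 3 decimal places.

0.818

Per-class F1 score (2·TP/(2·TP+FP+FN)):
  class_0: TP=9, FP=1+0+2+0=3, FN=0+0+0+1=1 → 18/22 = 0.8182
  class_1: TP=5, FP=0+1+0+2=3, FN=1+0+1+1=3 → 10/16 = 0.6250
  class_2: TP=4, FP=0+0+0+2=2, FN=0+1+1+0=2 → 8/12 = 0.6667
  class_3: TP=6, FP=0+1+1+0=2, FN=2+0+0+1=3 → 12/17 = 0.7059
  class_4: TP=13, FP=1+1+0+1=3, FN=0+2+2+0=4 → 26/33 = 0.7879
Highest is class 'class_0' with F1 score = 0.818.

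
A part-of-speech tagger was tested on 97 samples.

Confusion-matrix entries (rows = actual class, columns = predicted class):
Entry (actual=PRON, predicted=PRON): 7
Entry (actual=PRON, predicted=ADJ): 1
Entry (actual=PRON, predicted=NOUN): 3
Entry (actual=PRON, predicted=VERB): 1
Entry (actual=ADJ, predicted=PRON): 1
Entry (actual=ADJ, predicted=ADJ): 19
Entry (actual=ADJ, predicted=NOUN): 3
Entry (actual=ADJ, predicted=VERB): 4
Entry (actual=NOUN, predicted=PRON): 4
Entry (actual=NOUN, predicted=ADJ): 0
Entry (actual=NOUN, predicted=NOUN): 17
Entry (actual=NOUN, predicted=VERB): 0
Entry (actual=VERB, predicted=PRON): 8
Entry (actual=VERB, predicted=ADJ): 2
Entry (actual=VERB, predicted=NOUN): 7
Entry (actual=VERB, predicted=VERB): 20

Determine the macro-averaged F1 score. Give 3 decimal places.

0.631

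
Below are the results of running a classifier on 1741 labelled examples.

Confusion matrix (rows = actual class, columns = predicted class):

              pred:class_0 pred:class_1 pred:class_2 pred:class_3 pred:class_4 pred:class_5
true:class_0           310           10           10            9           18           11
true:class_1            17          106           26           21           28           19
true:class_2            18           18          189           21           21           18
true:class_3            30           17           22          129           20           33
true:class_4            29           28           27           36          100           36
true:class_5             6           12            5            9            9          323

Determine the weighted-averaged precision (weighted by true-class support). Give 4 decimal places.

0.6510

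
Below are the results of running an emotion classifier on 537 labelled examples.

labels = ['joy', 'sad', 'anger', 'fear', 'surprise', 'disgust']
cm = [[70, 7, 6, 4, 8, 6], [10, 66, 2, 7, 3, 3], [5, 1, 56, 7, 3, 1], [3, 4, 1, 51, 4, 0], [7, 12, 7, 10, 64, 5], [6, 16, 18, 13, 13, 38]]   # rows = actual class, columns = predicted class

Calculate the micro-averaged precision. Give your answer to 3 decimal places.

0.642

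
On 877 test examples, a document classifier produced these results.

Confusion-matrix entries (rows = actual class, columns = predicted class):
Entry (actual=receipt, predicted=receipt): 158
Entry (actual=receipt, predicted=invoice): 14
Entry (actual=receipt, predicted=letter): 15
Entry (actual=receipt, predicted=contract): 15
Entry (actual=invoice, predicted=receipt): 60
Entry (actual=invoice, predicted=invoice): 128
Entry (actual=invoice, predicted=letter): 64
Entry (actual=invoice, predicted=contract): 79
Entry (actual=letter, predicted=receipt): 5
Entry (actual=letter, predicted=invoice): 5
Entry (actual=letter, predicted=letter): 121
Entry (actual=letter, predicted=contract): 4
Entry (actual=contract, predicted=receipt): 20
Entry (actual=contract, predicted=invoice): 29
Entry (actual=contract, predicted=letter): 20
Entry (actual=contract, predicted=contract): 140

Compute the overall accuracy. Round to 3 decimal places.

Accuracy = trace / total = (158+128+121+140=547) / 877 = 547/877 = 0.624

0.624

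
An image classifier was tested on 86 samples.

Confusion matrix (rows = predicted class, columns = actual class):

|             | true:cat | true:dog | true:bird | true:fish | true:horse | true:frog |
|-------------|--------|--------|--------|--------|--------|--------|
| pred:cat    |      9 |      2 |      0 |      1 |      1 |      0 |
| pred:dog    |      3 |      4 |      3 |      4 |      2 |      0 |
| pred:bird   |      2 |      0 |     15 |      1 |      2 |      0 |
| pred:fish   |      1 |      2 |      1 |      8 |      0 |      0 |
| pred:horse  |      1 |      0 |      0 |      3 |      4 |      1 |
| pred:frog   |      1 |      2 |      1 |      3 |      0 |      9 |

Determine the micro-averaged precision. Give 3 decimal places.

Micro-averaging pools counts across classes: ΣTP=49, ΣFP=37, ΣFN=37.
Micro-precision = TP/(TP+FP) on pooled counts = 0.570 (equals overall accuracy in single-label multiclass).

0.570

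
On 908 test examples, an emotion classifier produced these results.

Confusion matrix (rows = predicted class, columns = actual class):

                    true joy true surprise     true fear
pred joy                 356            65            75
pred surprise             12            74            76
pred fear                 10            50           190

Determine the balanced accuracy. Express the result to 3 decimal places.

Balanced accuracy = mean of per-class recall.
  joy: recall = 356/378 = 0.9418
  surprise: recall = 74/189 = 0.3915
  fear: recall = 190/341 = 0.5572
Mean = (0.9418 + 0.3915 + 0.5572) / 3 = 0.630

0.630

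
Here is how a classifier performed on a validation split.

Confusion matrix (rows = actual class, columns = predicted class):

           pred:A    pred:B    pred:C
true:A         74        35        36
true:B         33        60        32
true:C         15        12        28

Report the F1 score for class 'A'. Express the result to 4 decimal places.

Treat 'A' as positive and all other classes as negative.
F1 score = 2·TP/(2·TP+FP+FN).
A: TP=74, FP=33+15=48, FN=35+36=71 → 148/267 = 0.55431

0.5543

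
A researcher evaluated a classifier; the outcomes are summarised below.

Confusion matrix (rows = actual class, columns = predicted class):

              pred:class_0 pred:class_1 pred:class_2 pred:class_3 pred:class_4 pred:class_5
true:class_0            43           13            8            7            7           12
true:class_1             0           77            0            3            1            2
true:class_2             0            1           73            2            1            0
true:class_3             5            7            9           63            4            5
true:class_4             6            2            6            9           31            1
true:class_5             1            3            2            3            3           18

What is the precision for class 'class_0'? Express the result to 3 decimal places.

0.782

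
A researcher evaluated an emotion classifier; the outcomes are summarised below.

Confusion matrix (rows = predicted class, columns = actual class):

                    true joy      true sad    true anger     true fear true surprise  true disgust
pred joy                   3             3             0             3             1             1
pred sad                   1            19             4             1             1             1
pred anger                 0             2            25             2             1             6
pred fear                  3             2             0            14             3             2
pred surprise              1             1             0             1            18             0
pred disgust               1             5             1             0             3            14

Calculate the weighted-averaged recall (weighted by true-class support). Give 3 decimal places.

0.650

Per-class recall (TP/(TP+FN)):
  joy: TP=3, FN=1+0+3+1+1=6 → 3/9 = 0.3333
  sad: TP=19, FN=3+2+2+1+5=13 → 19/32 = 0.5938
  anger: TP=25, FN=0+4+0+0+1=5 → 25/30 = 0.8333
  fear: TP=14, FN=3+1+2+1+0=7 → 14/21 = 0.6667
  surprise: TP=18, FN=1+1+1+3+3=9 → 18/27 = 0.6667
  disgust: TP=14, FN=1+1+6+2+0=10 → 14/24 = 0.5833
Weighted-recall = Σ (supportᵢ/N)·recallᵢ with N=143: (9/143)·0.3333 + (32/143)·0.5938 + (30/143)·0.8333 + (21/143)·0.6667 + (27/143)·0.6667 + (24/143)·0.5833 = 0.650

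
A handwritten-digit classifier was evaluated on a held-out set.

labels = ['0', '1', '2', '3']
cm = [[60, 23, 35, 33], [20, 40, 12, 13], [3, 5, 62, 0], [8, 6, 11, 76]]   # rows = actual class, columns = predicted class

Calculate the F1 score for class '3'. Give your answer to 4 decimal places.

0.6816

One-vs-rest for '3': TP = diagonal; FP = other classes predicted '3'; FN = '3' predicted as other.
F1 score = 2·TP/(2·TP+FP+FN).
3: TP=76, FP=33+13+0=46, FN=8+6+11=25 → 152/223 = 0.68161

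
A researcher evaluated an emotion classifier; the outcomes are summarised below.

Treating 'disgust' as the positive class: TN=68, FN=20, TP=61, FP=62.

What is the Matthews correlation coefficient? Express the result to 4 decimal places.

0.2724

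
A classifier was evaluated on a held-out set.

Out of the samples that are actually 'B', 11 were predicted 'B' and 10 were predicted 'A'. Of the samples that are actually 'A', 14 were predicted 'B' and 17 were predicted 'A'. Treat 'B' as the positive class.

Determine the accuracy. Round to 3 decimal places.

0.538

Accuracy = (TP+TN)/N = (11+17)/52 = 0.538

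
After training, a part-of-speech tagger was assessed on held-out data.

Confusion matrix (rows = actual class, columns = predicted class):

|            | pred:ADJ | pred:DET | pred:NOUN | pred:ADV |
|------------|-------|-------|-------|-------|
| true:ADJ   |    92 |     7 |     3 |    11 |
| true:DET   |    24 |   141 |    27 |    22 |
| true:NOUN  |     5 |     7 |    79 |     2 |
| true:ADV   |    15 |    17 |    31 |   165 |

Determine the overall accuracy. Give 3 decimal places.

0.736

Accuracy = trace / total = (92+141+79+165=477) / 648 = 477/648 = 0.736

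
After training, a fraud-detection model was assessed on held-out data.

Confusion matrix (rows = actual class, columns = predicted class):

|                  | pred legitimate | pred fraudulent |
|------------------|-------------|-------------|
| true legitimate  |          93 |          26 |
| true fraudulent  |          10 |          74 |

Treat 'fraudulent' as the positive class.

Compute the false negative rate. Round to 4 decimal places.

FNR = FN/(FN+TP) = 10/(10+74) = 0.1190

0.1190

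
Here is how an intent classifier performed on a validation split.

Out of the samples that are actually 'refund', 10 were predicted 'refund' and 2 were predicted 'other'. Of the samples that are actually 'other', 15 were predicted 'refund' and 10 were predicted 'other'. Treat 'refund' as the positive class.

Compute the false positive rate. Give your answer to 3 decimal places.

0.600

FPR = FP/(FP+TN) = 15/(15+10) = 0.600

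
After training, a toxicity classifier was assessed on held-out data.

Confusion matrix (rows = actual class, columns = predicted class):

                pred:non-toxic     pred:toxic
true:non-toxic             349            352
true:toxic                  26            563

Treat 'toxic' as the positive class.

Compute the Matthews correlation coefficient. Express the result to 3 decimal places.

0.498

MCC = (TP·TN − FP·FN) / √((TP+FP)(TP+FN)(TN+FP)(TN+FN))
Numerator = 563·349 − 352·26 = 187335
Denominator = √(915·589·701·375) = √141672538125 = 376394.1261
MCC = 187335 / 376394.1261 = 0.498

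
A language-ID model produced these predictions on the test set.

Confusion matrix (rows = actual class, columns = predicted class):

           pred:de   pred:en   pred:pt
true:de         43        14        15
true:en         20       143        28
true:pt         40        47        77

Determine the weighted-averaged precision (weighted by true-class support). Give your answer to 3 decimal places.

0.630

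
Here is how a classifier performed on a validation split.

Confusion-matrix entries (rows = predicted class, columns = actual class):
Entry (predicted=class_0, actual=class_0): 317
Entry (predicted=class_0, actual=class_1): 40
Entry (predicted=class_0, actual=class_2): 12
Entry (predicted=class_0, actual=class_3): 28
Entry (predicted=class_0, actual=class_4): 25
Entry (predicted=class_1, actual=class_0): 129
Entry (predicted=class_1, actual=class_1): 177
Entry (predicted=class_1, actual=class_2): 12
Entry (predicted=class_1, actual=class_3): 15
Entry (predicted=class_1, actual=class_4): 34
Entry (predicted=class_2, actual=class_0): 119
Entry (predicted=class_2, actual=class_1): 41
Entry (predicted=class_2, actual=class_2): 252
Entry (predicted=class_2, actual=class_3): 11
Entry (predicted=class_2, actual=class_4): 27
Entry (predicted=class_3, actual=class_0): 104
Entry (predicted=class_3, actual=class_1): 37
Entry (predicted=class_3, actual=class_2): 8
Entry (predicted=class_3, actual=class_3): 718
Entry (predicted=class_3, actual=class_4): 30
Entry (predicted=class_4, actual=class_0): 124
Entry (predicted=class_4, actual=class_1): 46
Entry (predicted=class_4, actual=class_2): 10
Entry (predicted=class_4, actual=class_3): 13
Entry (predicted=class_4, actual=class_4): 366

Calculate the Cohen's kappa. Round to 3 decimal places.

0.591

Observed agreement pₒ = trace/N = 1830/2695 = 0.6790
Expected agreement pₑ = Σ (rowᵢ·colᵢ)/N² = (793·422 + 341·367 + 294·450 + 785·897 + 482·559)/2695² = 0.2156
κ = (pₒ − pₑ)/(1 − pₑ) = (0.6790 − 0.2156)/(1 − 0.2156) = 0.591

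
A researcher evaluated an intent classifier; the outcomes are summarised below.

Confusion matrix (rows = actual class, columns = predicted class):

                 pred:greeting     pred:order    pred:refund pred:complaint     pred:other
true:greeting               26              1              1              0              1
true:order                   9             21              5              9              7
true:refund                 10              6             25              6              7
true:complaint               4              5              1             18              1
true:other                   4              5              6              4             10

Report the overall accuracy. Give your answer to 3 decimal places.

0.521

Accuracy = trace / total = (26+21+25+18+10=100) / 192 = 100/192 = 0.521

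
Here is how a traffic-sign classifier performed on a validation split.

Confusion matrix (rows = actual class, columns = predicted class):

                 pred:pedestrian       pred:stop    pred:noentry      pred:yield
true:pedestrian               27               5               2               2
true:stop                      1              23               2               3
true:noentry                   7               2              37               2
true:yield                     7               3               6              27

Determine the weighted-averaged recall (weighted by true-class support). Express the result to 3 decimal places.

0.731

Per-class recall (TP/(TP+FN)):
  pedestrian: TP=27, FN=5+2+2=9 → 27/36 = 0.7500
  stop: TP=23, FN=1+2+3=6 → 23/29 = 0.7931
  noentry: TP=37, FN=7+2+2=11 → 37/48 = 0.7708
  yield: TP=27, FN=7+3+6=16 → 27/43 = 0.6279
Weighted-recall = Σ (supportᵢ/N)·recallᵢ with N=156: (36/156)·0.7500 + (29/156)·0.7931 + (48/156)·0.7708 + (43/156)·0.6279 = 0.731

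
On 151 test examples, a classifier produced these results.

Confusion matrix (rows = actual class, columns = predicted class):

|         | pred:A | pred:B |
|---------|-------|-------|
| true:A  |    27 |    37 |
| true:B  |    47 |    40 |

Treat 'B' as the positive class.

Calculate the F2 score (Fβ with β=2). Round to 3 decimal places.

Fβ = (1+β²)·TP / ((1+β²)·TP + β²·FN + FP), with β²=4
= 5·40 / (5·40 + 4·47 + 37) = 0.471

0.471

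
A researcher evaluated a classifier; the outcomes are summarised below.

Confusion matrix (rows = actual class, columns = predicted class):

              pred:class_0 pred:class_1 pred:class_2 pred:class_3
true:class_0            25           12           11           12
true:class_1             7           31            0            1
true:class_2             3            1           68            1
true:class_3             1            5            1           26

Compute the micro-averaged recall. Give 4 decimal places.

0.7317

Micro-averaging pools counts across classes: ΣTP=150, ΣFP=55, ΣFN=55.
Micro-recall = TP/(TP+FN) on pooled counts = 0.7317 (equals overall accuracy in single-label multiclass).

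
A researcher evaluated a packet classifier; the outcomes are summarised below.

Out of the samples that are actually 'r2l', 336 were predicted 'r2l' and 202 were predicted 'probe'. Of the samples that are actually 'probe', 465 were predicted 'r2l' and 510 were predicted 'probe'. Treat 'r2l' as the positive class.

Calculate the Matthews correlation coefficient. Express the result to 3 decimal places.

MCC = (TP·TN − FP·FN) / √((TP+FP)(TP+FN)(TN+FP)(TN+FN))
Numerator = 336·510 − 465·202 = 77430
Denominator = √(801·538·975·712) = √299157159600 = 546952.6118
MCC = 77430 / 546952.6118 = 0.142

0.142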